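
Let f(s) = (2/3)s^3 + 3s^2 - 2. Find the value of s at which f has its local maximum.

f'(s) = 2s^2 + 6s. Setting f'(s) = 0 gives s ∈ {-3, 0}.
f''(s) = 4s + 6. f''(-3) = -6 < 0 ⇒ local maximum; f''(0) = 6 > 0 ⇒ local minimum.
So the local maximum value is f(-3) = 7.

-3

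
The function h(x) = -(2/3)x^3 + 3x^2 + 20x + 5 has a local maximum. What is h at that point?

Critical points: h'(x) = -2x^2 + 6x + 20 vanishes at x = -2, 5.
Second-derivative test with h''(x) = -4x + 6: h''(-2) = 14 > 0 ⇒ local minimum; h''(5) = -14 < 0 ⇒ local maximum.
So the local maximum value is h(5) = 290/3.

290/3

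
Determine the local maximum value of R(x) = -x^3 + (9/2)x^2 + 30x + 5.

R'(x) = -3x^2 + 9x + 30 = 0 at x = -2, 5.
Second-derivative test with R''(x) = -6x + 9: R''(-2) = 21 > 0 ⇒ local minimum; R''(5) = -21 < 0 ⇒ local maximum.
So the local maximum value is R(5) = 285/2.

285/2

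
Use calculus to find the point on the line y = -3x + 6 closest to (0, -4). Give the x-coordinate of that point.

3

Minimize D(x)^2 = (x + 0)^2 + (-3x + 10)^2.
d/dx[D^2] = 2(x + 0) + 2·(-3)·(-3x + 10) = 0 ⇒ x = 3.
Then y = -3 and the distance is √(10) ≈ 3.1623.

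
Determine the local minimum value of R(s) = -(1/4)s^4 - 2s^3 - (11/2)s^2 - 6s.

2

Critical points: R'(s) = -s^3 - 6s^2 - 11s - 6 vanishes at s = -3, -2, -1.
Second-derivative test with R''(s) = -3s^2 - 12s - 11: R''(-3) = -2 < 0 ⇒ local maximum; R''(-2) = 1 > 0 ⇒ local minimum; R''(-1) = -2 < 0 ⇒ local maximum.
Thus R has its local minimum at s = -2, with value 2.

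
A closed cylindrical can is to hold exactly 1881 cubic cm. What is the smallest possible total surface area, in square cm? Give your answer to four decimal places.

843.5427

With radius r and height h, πr²h = 1881 so h = 1881/(πr²), and S(r) = 2πr² + 2πrh = 2πr² + 2·1881/r.
S'(r) = 4πr − 2·1881/r² = 0 ⇒ r³ = 1881/(2π), so r ≈ 6.6896 and h = 2r ≈ 13.3793.
S''(r) = 4π + 4·1881/r³ > 0, so this is the minimum; S ≈ 843.5427.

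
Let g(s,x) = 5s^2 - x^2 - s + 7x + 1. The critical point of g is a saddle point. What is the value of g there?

66/5

∂g/∂s = 10s - 1 = 0 and ∂g/∂x = -2x + 7 = 0, so (s, x) = (1/10, 7/2).
The Hessian has g_{ss} = 10, g_{xx} = -2, g_{sx} = 0, giving D = -20 < 0, so the point is a saddle point.
g(1/10, 7/2) = 66/5.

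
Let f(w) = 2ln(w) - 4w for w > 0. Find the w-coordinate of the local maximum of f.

1/2

f'(w) = 2/w − 4 = 0 gives w = 1/2.
f''(w) = -2/w², which is negative for w > 0, so this is a local maximum.
f(1/2) = 2·ln(1/2) - 2 ≈ -3.3863.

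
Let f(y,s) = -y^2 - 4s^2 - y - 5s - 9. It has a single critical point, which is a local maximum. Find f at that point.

∂f/∂y = -2y - 1 = 0 and ∂f/∂s = -8s - 5 = 0, so (y, s) = (-1/2, -5/8).
The Hessian has f_{yy} = -2, f_{ss} = -8, f_{ys} = 0, giving D = 16 > 0 with f_{yy} < 0, so the point is a local maximum.
f(-1/2, -5/8) = -115/16.

-115/16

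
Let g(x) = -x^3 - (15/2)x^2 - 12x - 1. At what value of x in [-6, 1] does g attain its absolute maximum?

g'(x) = -3x^2 - 15x - 12, which vanishes at x = -4 and x = -1.
Evaluating at the critical points and endpoints: g(-6) = 17,  g(-4) = -9,  g(-1) = 9/2,  g(1) = -43/2.
Hence the absolute maximum is 17 at x = -6.

-6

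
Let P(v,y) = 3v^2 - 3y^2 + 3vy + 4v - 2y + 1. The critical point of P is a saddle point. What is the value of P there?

11/15

∂P/∂v = 6v + 3y + 4 = 0 and ∂P/∂y = 3v - 6y - 2 = 0, so (v, y) = (-2/5, -8/15).
The Hessian has P_{vv} = 6, P_{yy} = -6, P_{vy} = 3, giving D = -45 < 0, so the point is a saddle point.
P(-2/5, -8/15) = 11/15.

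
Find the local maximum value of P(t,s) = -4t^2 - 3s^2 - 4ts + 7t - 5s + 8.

643/32

∂P/∂t = -8t - 4s + 7 = 0 and ∂P/∂s = -4t - 6s - 5 = 0, so (t, s) = (31/16, -17/8).
The Hessian has P_{tt} = -8, P_{ss} = -6, P_{ts} = -4, giving D = 32 > 0 with P_{tt} < 0, so the point is a local maximum.
P(31/16, -17/8) = 643/32.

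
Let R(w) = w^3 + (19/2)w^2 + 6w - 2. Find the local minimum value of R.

Critical points: R'(w) = 3w^2 + 19w + 6 vanishes at w = -6, -1/3.
Since R''(w) = 6w + 19, we get R''(-6) = -17 < 0 ⇒ local maximum; R''(-1/3) = 17 > 0 ⇒ local minimum.
So the local minimum value is R(-1/3) = -161/54.

-161/54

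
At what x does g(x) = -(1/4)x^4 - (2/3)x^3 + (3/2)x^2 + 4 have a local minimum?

0

Critical points: g'(x) = -x^3 - 2x^2 + 3x vanishes at x = -3, 0, 1.
g''(x) = -3x^2 - 4x + 3. g''(-3) = -12 < 0 ⇒ local maximum; g''(0) = 3 > 0 ⇒ local minimum; g''(1) = -4 < 0 ⇒ local maximum.
So the local minimum value is g(0) = 4.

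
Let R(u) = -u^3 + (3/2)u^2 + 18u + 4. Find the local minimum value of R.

-18

R'(u) = -3u^2 + 3u + 18 = 0 at u = -2, 3.
Second-derivative test with R''(u) = -6u + 3: R''(-2) = 15 > 0 ⇒ local minimum; R''(3) = -15 < 0 ⇒ local maximum.
The local minimum is R(-2) = -18.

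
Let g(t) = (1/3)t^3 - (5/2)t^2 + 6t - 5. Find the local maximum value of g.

-1/3

g'(t) = t^2 - 5t + 6 = 0 at t = 2, 3.
Since g''(t) = 2t - 5, we get g''(2) = -1 < 0 ⇒ local maximum; g''(3) = 1 > 0 ⇒ local minimum.
The local maximum is g(2) = -1/3.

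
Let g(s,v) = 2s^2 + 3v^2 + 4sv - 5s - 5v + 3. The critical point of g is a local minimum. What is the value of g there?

∂g/∂s = 4s + 4v - 5 = 0 and ∂g/∂v = 4s + 6v - 5 = 0, so (s, v) = (5/4, 0).
The Hessian has g_{ss} = 4, g_{vv} = 6, g_{sv} = 4, giving D = 8 > 0 with g_{ss} > 0, so the point is a local minimum.
g(5/4, 0) = -1/8.

-1/8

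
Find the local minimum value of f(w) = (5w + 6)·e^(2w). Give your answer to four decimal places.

-0.0834

By the product rule, f'(w) = (10w + 17)·e^(2w). Since e^(2w) > 0, the only critical point is w = -17/10.
f''(-17/10) has the same sign as 10 > 0, so this is a local minimum.
f(-17/10) = (-5/2)·e^(-17/5) ≈ -0.0834.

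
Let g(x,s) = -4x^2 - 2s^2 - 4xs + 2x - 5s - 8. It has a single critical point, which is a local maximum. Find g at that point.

5/4

∂g/∂x = -8x - 4s + 2 = 0 and ∂g/∂s = -4x - 4s - 5 = 0, so (x, s) = (7/4, -3).
The Hessian has g_{xx} = -8, g_{ss} = -4, g_{xs} = -4, giving D = 16 > 0 with g_{xx} < 0, so the point is a local maximum.
g(7/4, -3) = 5/4.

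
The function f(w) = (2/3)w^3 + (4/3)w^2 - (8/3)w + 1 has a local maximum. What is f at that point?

f'(w) = 2w^2 + (8/3)w - 8/3 = 0 at w = -2, 2/3.
f''(w) = 4w + 8/3. f''(-2) = -16/3 < 0 ⇒ local maximum; f''(2/3) = 16/3 > 0 ⇒ local minimum.
So the local maximum value is f(-2) = 19/3.

19/3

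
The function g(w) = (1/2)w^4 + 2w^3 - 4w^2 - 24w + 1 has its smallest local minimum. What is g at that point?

Critical points: g'(w) = 2w^3 + 6w^2 - 8w - 24 vanishes at w = -3, -2, 2.
Since g''(w) = 6w^2 + 12w - 8, we get g''(-3) = 10 > 0 ⇒ local minimum; g''(-2) = -8 < 0 ⇒ local maximum; g''(2) = 40 > 0 ⇒ local minimum.
So the smallest local minimum value is g(2) = -39.

-39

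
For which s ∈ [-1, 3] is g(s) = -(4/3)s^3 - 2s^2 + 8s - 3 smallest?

g'(s) = -4s^2 - 4s + 8, whose only zero in [-1, 3] is s = 1.
Compare values at every candidate in [-1, 3]: g(-1) = -35/3; g(1) = 5/3; g(3) = -33.
So the minimum is g(3) = -33.

3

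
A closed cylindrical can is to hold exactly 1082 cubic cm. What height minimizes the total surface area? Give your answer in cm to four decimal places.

11.1270

With radius r and height h, πr²h = 1082 so h = 1082/(πr²), and S(r) = 2πr² + 2πrh = 2πr² + 2·1082/r.
S'(r) = 4πr − 2·1082/r² = 0 ⇒ r³ = 1082/(2π), so r ≈ 5.5635 and h = 2r ≈ 11.1270.
S''(r) = 4π + 4·1082/r³ > 0, so this is the minimum; S ≈ 583.4443.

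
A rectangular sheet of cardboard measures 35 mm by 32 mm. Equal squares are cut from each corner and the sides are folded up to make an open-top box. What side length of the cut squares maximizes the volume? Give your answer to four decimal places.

5.5666

With cut size x, the volume is V(x) = x(35 − 2x)(32 − 2x) for 0 < x < 16.
V'(x) = 12x^2 − 268x + 1120. Setting V'(x) = 0 gives x ≈ 5.5666 (the root in (0, 16)).
V''(x) = 24x − 268 is negative there, so this is the maximum; V ≈ 2772.2990.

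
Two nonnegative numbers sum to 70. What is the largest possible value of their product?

1225

With x + y = 70, the product is P(x) = x(70 − x).
P'(x) = 70 − 2x = 0 gives x = 35; P'' = −2 < 0, so this is the maximum.
P = 35·35 = 1225.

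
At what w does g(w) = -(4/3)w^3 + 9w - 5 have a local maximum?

g'(w) = -4w^2 + 9. Setting g'(w) = 0 gives w ∈ {-3/2, 3/2}.
Second-derivative test with g''(w) = -8w: g''(-3/2) = 12 > 0 ⇒ local minimum; g''(3/2) = -12 < 0 ⇒ local maximum.
Thus g has its local maximum at w = 3/2, with value 4.

3/2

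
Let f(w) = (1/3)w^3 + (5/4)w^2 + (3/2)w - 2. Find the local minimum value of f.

f'(w) = w^2 + (5/2)w + 3/2 = 0 at w = -3/2, -1.
Since f''(w) = 2w + 5/2, we get f''(-3/2) = -1/2 < 0 ⇒ local maximum; f''(-1) = 1/2 > 0 ⇒ local minimum.
The local minimum is f(-1) = -31/12.

-31/12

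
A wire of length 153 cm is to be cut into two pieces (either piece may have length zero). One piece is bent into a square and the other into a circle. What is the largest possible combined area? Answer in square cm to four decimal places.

1862.8290

Let x be the length used for the square. Square side x/4; circle radius (153−x)/(2π).
A(x) = (x/4)² + π·((153−x)/(2π))² = x²/16 + (153−x)²/(4π) for 0 ≤ x ≤ 153. A'(x) = x/8 − (153−x)/(2π) = 0 gives x = 4·153/(π+4) ≈ 85.6952.
A'' > 0, so the interior critical point is a minimum; the maximum is at an endpoint. A(0) = 1862.8290 and A(153) = 1463.0625, so the largest area is 1862.8290.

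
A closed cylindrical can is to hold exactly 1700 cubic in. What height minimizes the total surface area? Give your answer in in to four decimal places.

12.9356

With radius r and height h, πr²h = 1700 so h = 1700/(πr²), and S(r) = 2πr² + 2πrh = 2πr² + 2·1700/r.
S'(r) = 4πr − 2·1700/r² = 0 ⇒ r³ = 1700/(2π), so r ≈ 6.4678 and h = 2r ≈ 12.9356.
S''(r) = 4π + 4·1700/r³ > 0, so this is the minimum; S ≈ 788.5220.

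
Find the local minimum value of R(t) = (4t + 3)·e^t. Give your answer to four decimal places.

-0.6951

Differentiating with the product rule gives R'(t) = (4t + 7)·e^t. Since e^t > 0, the only critical point is t = -7/4.
R''(-7/4) has the same sign as 4 > 0, so this is a local minimum.
R(-7/4) = (-4)·e^(-7/4) ≈ -0.6951.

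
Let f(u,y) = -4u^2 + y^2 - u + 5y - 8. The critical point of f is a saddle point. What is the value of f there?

∂f/∂u = -8u - 1 = 0 and ∂f/∂y = 2y + 5 = 0, so (u, y) = (-1/8, -5/2).
The Hessian has f_{uu} = -8, f_{yy} = 2, f_{uy} = 0, giving D = -16 < 0, so the point is a saddle point.
f(-1/8, -5/2) = -227/16.

-227/16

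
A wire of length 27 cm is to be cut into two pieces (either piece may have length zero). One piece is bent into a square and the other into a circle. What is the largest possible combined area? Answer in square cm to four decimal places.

Let x be the length used for the square. Square side x/4; circle radius (27−x)/(2π).
A(x) = (x/4)² + π·((27−x)/(2π))² = x²/16 + (27−x)²/(4π) for 0 ≤ x ≤ 27. A'(x) = x/8 − (27−x)/(2π) = 0 gives x = 4·27/(π+4) ≈ 15.1227.
A'' > 0, so the interior critical point is a minimum; the maximum is at an endpoint. A(0) = 58.0120 and A(27) = 45.5625, so the largest area is 58.0120.

58.0120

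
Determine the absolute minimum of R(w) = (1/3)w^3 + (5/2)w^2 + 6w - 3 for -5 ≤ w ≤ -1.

-73/6

The derivative is w^2 + 5w + 6, which vanishes at w = -3 and w = -2.
Candidates: R(-5) = -73/6, R(-3) = -15/2, R(-2) = -23/3, R(-1) = -41/6.
So the minimum is R(-5) = -73/6.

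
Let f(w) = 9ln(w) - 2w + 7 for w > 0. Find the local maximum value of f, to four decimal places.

11.5367

f'(w) = 9/w − 2 = 0 gives w = 9/2.
f''(w) = -9/w², which is negative for w > 0, so this is a local maximum.
f(9/2) = 9·ln(9/2) - 9 + 7 ≈ 11.5367.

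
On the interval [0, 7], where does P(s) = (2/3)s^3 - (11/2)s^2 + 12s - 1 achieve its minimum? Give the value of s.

The derivative is 2s^2 - 11s + 12, which vanishes at s = 3/2 and s = 4.
Compare values at every candidate in [0, 7]: P(0) = -1, P(3/2) = 55/8, P(4) = 5/3, P(7) = 253/6.
Hence the absolute minimum is -1 at s = 0.

0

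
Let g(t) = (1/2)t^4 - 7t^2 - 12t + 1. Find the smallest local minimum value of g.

g'(t) = 2t^3 - 14t - 12. Setting g'(t) = 0 gives t ∈ {-2, -1, 3}.
Second-derivative test with g''(t) = 6t^2 - 14: g''(-2) = 10 > 0 ⇒ local minimum; g''(-1) = -8 < 0 ⇒ local maximum; g''(3) = 40 > 0 ⇒ local minimum.
The smallest local minimum is g(3) = -115/2.

-115/2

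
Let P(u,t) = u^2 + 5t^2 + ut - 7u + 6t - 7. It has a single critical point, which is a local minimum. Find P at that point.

∂P/∂u = 2u + t - 7 = 0 and ∂P/∂t = u + 10t + 6 = 0, so (u, t) = (4, -1).
The Hessian has P_{uu} = 2, P_{tt} = 10, P_{ut} = 1, giving D = 19 > 0 with P_{uu} > 0, so the point is a local minimum.
P(4, -1) = -24.

-24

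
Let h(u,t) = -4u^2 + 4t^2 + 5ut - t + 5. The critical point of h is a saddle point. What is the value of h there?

441/89

∂h/∂u = -8u + 5t = 0 and ∂h/∂t = 5u + 8t - 1 = 0, so (u, t) = (5/89, 8/89).
The Hessian has h_{uu} = -8, h_{tt} = 8, h_{ut} = 5, giving D = -89 < 0, so the point is a saddle point.
h(5/89, 8/89) = 441/89.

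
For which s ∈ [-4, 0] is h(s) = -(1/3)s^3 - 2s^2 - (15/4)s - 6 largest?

-4

Differentiating, h'(s) = -s^2 - 4s - 15/4; which vanishes at s = -5/2 and s = -3/2.
Candidates: h(-4) = -5/3, h(-5/2) = -47/12, h(-3/2) = -15/4, h(0) = -6.
Hence the absolute maximum is -5/3 at s = -4.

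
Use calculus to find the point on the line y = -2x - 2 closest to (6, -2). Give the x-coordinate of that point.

Minimize D(x)^2 = (x - 6)^2 + (-2x)^2.
d/dx[D^2] = 2(x - 6) + 2·(-2)·(-2x) = 0 ⇒ x = 6/5.
Then y = -22/5 and the distance is √(144/5) ≈ 5.3666.

6/5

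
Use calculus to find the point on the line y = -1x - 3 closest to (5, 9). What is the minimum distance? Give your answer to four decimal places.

12.0208

Minimize D(x)^2 = (x - 5)^2 + (-x - 12)^2.
d/dx[D^2] = 2(x - 5) + 2·(-1)·(-x - 12) = 0 ⇒ x = -7/2.
Then y = 1/2 and the distance is √(289/2) ≈ 12.0208.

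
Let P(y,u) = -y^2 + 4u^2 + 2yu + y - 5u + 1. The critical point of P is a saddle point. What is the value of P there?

∂P/∂y = -2y + 2u + 1 = 0 and ∂P/∂u = 2y + 8u - 5 = 0, so (y, u) = (9/10, 2/5).
The Hessian has P_{yy} = -2, P_{uu} = 8, P_{yu} = 2, giving D = -20 < 0, so the point is a saddle point.
P(9/10, 2/5) = 9/20.

9/20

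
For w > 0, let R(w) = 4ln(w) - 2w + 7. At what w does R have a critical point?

R'(w) = 4/w − 2 = 0 gives w = 2.
R''(w) = -4/w², which is negative for w > 0, so this is a local maximum.
R(2) = 4·ln(2) - 4 + 7 ≈ 5.7726.

2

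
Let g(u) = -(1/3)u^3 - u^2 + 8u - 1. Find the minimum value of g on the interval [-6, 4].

-83/3

Differentiating, g'(u) = -u^2 - 2u + 8; which vanishes at u = -4 and u = 2.
Compare values at every candidate in [-6, 4]: g(-6) = -13, g(-4) = -83/3, g(2) = 25/3, g(4) = -19/3.
Hence the absolute minimum is -83/3 at u = -4.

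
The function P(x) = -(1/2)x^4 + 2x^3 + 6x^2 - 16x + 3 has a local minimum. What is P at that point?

-11/2

P'(x) = -2x^3 + 6x^2 + 12x - 16. Setting P'(x) = 0 gives x ∈ {-2, 1, 4}.
Second-derivative test with P''(x) = -6x^2 + 12x + 12: P''(-2) = -36 < 0 ⇒ local maximum; P''(1) = 18 > 0 ⇒ local minimum; P''(4) = -36 < 0 ⇒ local maximum.
So the local minimum value is P(1) = -11/2.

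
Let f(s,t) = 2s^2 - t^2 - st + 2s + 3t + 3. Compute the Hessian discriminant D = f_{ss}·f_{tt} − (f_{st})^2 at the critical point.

∂f/∂s = 4s - t + 2 = 0 and ∂f/∂t = -s - 2t + 3 = 0, so (s, t) = (-1/9, 14/9).
The Hessian has f_{ss} = 4, f_{tt} = -2, f_{st} = -1, giving D = -9 < 0, so the point is a saddle point.
D = (4)·(-2) − (-1)^2 = -9.

-9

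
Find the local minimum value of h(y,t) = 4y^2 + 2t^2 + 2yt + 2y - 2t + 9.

∂h/∂y = 8y + 2t + 2 = 0 and ∂h/∂t = 2y + 4t - 2 = 0, so (y, t) = (-3/7, 5/7).
The Hessian has h_{yy} = 8, h_{tt} = 4, h_{yt} = 2, giving D = 28 > 0 with h_{yy} > 0, so the point is a local minimum.
h(-3/7, 5/7) = 55/7.

55/7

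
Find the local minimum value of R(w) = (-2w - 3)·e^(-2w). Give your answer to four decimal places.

-7.3891

R'(w) = (-2)·e^(-2w) + (-2w - 3)·(-2)·e^(-2w) = (4w + 4)·e^(-2w). Since e^(-2w) > 0, the only critical point is w = -1.
R''(-1) has the same sign as 4 > 0, so this is a local minimum.
R(-1) = (-1)·e^(2) ≈ -7.3891.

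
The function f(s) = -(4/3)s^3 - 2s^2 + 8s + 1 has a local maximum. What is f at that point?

17/3

f'(s) = -4s^2 - 4s + 8. Setting f'(s) = 0 gives s ∈ {-2, 1}.
Second-derivative test with f''(s) = -8s - 4: f''(-2) = 12 > 0 ⇒ local minimum; f''(1) = -12 < 0 ⇒ local maximum.
The local maximum is f(1) = 17/3.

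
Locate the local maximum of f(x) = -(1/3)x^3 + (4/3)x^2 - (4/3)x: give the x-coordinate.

f'(x) = -x^2 + (8/3)x - 4/3. Setting f'(x) = 0 gives x ∈ {2/3, 2}.
f''(x) = -2x + 8/3. f''(2/3) = 4/3 > 0 ⇒ local minimum; f''(2) = -4/3 < 0 ⇒ local maximum.
Thus f has its local maximum at x = 2, with value 0.

2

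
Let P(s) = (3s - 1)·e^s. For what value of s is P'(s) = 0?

-2/3

P'(s) = 3·e^s + (3s - 1)·1·e^s = (3s + 2)·e^s. Since e^s > 0, the only critical point is s = -2/3.
P''(-2/3) has the same sign as 3 > 0, so this is a local minimum.
P(-2/3) = (-3)·e^(-2/3) ≈ -1.5403.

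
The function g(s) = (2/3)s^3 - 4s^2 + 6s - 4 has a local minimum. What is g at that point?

g'(s) = 2s^2 - 8s + 6. Setting g'(s) = 0 gives s ∈ {1, 3}.
g''(s) = 4s - 8. g''(1) = -4 < 0 ⇒ local maximum; g''(3) = 4 > 0 ⇒ local minimum.
The local minimum is g(3) = -4.

-4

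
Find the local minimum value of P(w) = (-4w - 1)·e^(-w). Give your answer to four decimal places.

-1.8895

P'(w) = (-4)·e^(-w) + (-4w - 1)·(-1)·e^(-w) = (4w - 3)·e^(-w). Since e^(-w) > 0, the only critical point is w = 3/4.
P''(3/4) has the same sign as 4 > 0, so this is a local minimum.
P(3/4) = (-4)·e^(-3/4) ≈ -1.8895.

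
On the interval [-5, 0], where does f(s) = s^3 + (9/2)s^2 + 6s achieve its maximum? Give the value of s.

Differentiating, f'(s) = 3s^2 + 9s + 6; which vanishes at s = -2 and s = -1.
Evaluating at the critical points and endpoints: f(-5) = -85/2; f(-2) = -2; f(-1) = -5/2; f(0) = 0.
So the maximum is f(0) = 0.

0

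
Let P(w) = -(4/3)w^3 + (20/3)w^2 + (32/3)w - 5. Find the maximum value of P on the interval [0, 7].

Differentiating, P'(w) = -4w^2 + (40/3)w + 32/3; whose only zero in [0, 7] is w = 4.
Compare values at every candidate in [0, 7]: P(0) = -5; P(4) = 59; P(7) = -61.
Hence the absolute maximum is 59 at w = 4.

59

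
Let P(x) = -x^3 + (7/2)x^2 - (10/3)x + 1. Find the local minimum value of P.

1/27

Critical points: P'(x) = -3x^2 + 7x - 10/3 vanishes at x = 2/3, 5/3.
P''(x) = -6x + 7. P''(2/3) = 3 > 0 ⇒ local minimum; P''(5/3) = -3 < 0 ⇒ local maximum.
Thus P has its local minimum at x = 2/3, with value 1/27.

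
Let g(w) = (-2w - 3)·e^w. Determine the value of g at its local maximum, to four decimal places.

0.1642

g'(w) = (-2)·e^w + (-2w - 3)·1·e^w = (-2w - 5)·e^w. Since e^w > 0, the only critical point is w = -5/2.
g''(-5/2) has the same sign as -2 < 0, so this is a local maximum.
g(-5/2) = (2)·e^(-5/2) ≈ 0.1642.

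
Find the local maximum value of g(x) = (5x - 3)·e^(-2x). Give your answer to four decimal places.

g'(x) = 5·e^(-2x) + (5x - 3)·(-2)·e^(-2x) = (-10x + 11)·e^(-2x). Since e^(-2x) > 0, the only critical point is x = 11/10.
g''(11/10) has the same sign as -10 < 0, so this is a local maximum.
g(11/10) = (5/2)·e^(-11/5) ≈ 0.2770.

0.2770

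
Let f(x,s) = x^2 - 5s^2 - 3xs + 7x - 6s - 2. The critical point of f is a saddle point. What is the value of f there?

∂f/∂x = 2x - 3s + 7 = 0 and ∂f/∂s = -3x - 10s - 6 = 0, so (x, s) = (-88/29, 9/29).
The Hessian has f_{xx} = 2, f_{ss} = -10, f_{xs} = -3, giving D = -29 < 0, so the point is a saddle point.
f(-88/29, 9/29) = -393/29.

-393/29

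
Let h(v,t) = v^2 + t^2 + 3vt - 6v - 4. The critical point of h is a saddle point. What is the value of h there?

16/5

∂h/∂v = 2v + 3t - 6 = 0 and ∂h/∂t = 3v + 2t = 0, so (v, t) = (-12/5, 18/5).
The Hessian has h_{vv} = 2, h_{tt} = 2, h_{vt} = 3, giving D = -5 < 0, so the point is a saddle point.
h(-12/5, 18/5) = 16/5.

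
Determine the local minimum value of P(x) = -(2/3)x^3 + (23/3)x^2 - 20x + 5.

P'(x) = -2x^2 + (46/3)x - 20. Setting P'(x) = 0 gives x ∈ {5/3, 6}.
Since P''(x) = -4x + 46/3, we get P''(5/3) = 26/3 > 0 ⇒ local minimum; P''(6) = -26/3 < 0 ⇒ local maximum.
So the local minimum value is P(5/3) = -820/81.

-820/81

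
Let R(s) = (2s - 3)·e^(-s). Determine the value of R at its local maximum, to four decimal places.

0.1642

R'(s) = 2·e^(-s) + (2s - 3)·(-1)·e^(-s) = (-2s + 5)·e^(-s). Since e^(-s) > 0, the only critical point is s = 5/2.
R''(5/2) has the same sign as -2 < 0, so this is a local maximum.
R(5/2) = (2)·e^(-5/2) ≈ 0.1642.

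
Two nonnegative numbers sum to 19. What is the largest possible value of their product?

With x + y = 19, the product is P(x) = x(19 − x).
P'(x) = 19 − 2x = 0 gives x = 19/2; P'' = −2 < 0, so this is the maximum.
P = 19/2·19/2 = 361/4.

361/4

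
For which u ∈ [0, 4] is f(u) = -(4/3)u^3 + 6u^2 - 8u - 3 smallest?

f'(u) = -4u^2 + 12u - 8, which vanishes at u = 1 and u = 2.
Compare values at every candidate in [0, 4]: f(0) = -3, f(1) = -19/3, f(2) = -17/3, f(4) = -73/3.
The minimum over the interval is -73/3, attained at u = 4.

4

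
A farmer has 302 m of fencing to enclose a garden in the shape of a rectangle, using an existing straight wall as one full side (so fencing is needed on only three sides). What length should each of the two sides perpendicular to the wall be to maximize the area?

151/2

Let the sides perpendicular to the wall have length x and the parallel side y, so 2x + y = 302 and the area is A = xy = x(302 − 2x).
A'(x) = 302 − 4x = 0 gives x = 151/2, and A''(x) = −4 < 0 confirms a maximum.
Then y = 302 − 2·151/2 = 151 and A = 22801/2.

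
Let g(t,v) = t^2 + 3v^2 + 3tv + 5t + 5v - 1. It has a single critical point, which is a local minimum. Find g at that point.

-28/3

∂g/∂t = 2t + 3v + 5 = 0 and ∂g/∂v = 3t + 6v + 5 = 0, so (t, v) = (-5, 5/3).
The Hessian has g_{tt} = 2, g_{vv} = 6, g_{tv} = 3, giving D = 3 > 0 with g_{tt} > 0, so the point is a local minimum.
g(-5, 5/3) = -28/3.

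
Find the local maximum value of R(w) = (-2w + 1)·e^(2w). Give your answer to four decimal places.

By the product rule, R'(w) = (-4w)·e^(2w). Since e^(2w) > 0, the only critical point is w = 0.
R''(0) has the same sign as -4 < 0, so this is a local maximum.
R(0) = (1)·e^(0) ≈ 1.0000.

1.0000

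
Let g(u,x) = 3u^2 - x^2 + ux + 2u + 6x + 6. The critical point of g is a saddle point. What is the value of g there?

∂g/∂u = 6u + x + 2 = 0 and ∂g/∂x = u - 2x + 6 = 0, so (u, x) = (-10/13, 34/13).
The Hessian has g_{uu} = 6, g_{xx} = -2, g_{ux} = 1, giving D = -13 < 0, so the point is a saddle point.
g(-10/13, 34/13) = 170/13.

170/13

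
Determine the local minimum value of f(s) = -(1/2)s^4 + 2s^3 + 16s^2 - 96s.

f'(s) = -2s^3 + 6s^2 + 32s - 96. Setting f'(s) = 0 gives s ∈ {-4, 3, 4}.
Second-derivative test with f''(s) = -6s^2 + 12s + 32: f''(-4) = -112 < 0 ⇒ local maximum; f''(3) = 14 > 0 ⇒ local minimum; f''(4) = -16 < 0 ⇒ local maximum.
Thus f has its local minimum at s = 3, with value -261/2.

-261/2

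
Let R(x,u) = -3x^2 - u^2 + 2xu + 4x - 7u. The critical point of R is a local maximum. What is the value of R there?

∂R/∂x = -6x + 2u + 4 = 0 and ∂R/∂u = 2x - 2u - 7 = 0, so (x, u) = (-3/4, -17/4).
The Hessian has R_{xx} = -6, R_{uu} = -2, R_{xu} = 2, giving D = 8 > 0 with R_{xx} < 0, so the point is a local maximum.
R(-3/4, -17/4) = 107/8.

107/8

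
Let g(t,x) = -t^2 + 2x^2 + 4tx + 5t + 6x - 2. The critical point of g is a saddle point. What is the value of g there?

-77/12

∂g/∂t = -2t + 4x + 5 = 0 and ∂g/∂x = 4t + 4x + 6 = 0, so (t, x) = (-1/6, -4/3).
The Hessian has g_{tt} = -2, g_{xx} = 4, g_{tx} = 4, giving D = -24 < 0, so the point is a saddle point.
g(-1/6, -4/3) = -77/12.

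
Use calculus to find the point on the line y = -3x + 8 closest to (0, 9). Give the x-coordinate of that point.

-3/10

Minimize D(x)^2 = (x + 0)^2 + (-3x - 1)^2.
d/dx[D^2] = 2(x + 0) + 2·(-3)·(-3x - 1) = 0 ⇒ x = -3/10.
Then y = 89/10 and the distance is √(1/10) ≈ 0.3162.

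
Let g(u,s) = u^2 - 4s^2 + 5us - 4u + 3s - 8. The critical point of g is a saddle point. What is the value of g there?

∂g/∂u = 2u + 5s - 4 = 0 and ∂g/∂s = 5u - 8s + 3 = 0, so (u, s) = (17/41, 26/41).
The Hessian has g_{uu} = 2, g_{ss} = -8, g_{us} = 5, giving D = -41 < 0, so the point is a saddle point.
g(17/41, 26/41) = -323/41.

-323/41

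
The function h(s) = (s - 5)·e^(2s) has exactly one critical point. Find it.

9/2

Differentiating with the product rule gives h'(s) = (2s - 9)·e^(2s). Since e^(2s) > 0, the only critical point is s = 9/2.
h''(9/2) has the same sign as 2 > 0, so this is a local minimum.
h(9/2) = (-1/2)·e^(9) ≈ -4051.5420.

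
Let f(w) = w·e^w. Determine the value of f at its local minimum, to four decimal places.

By the product rule, f'(w) = (w + 1)·e^w. Since e^w > 0, the only critical point is w = -1.
f''(-1) has the same sign as 1 > 0, so this is a local minimum.
f(-1) = (-1)·e^(-1) ≈ -0.3679.

-0.3679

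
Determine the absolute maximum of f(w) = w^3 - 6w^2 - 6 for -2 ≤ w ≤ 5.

f'(w) = 3w^2 - 12w, which vanishes at w = 0 and w = 4.
Evaluating at the critical points and endpoints: f(-2) = -38; f(0) = -6; f(4) = -38; f(5) = -31.
The maximum over the interval is -6, attained at w = 0.

-6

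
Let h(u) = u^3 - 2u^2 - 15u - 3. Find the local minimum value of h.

-39

h'(u) = 3u^2 - 4u - 15. Setting h'(u) = 0 gives u ∈ {-5/3, 3}.
h''(u) = 6u - 4. h''(-5/3) = -14 < 0 ⇒ local maximum; h''(3) = 14 > 0 ⇒ local minimum.
The local minimum is h(3) = -39.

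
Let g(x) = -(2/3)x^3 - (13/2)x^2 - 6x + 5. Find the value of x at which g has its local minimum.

-6

Critical points: g'(x) = -2x^2 - 13x - 6 vanishes at x = -6, -1/2.
Since g''(x) = -4x - 13, we get g''(-6) = 11 > 0 ⇒ local minimum; g''(-1/2) = -11 < 0 ⇒ local maximum.
Thus g has its local minimum at x = -6, with value -49.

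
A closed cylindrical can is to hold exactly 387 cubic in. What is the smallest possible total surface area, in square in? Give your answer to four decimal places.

With radius r and height h, πr²h = 387 so h = 387/(πr²), and S(r) = 2πr² + 2πrh = 2πr² + 2·387/r.
S'(r) = 4πr − 2·387/r² = 0 ⇒ r³ = 387/(2π), so r ≈ 3.9492 and h = 2r ≈ 7.8984.
S''(r) = 4π + 4·387/r³ > 0, so this is the minimum; S ≈ 293.9828.

293.9828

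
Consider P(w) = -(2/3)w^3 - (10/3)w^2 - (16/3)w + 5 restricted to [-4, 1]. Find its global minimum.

The derivative is -2w^2 - (20/3)w - 16/3, which vanishes at w = -2 and w = -4/3.
Evaluating at the critical points and endpoints: P(-4) = 47/3, P(-2) = 23/3, P(-4/3) = 629/81, P(1) = -13/3.
Hence the absolute minimum is -13/3 at w = 1.

-13/3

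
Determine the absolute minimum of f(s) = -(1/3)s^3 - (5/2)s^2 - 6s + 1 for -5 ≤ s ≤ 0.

The derivative is -s^2 - 5s - 6, which vanishes at s = -3 and s = -2.
Candidates: f(-5) = 61/6; f(-3) = 11/2; f(-2) = 17/3; f(0) = 1.
So the minimum is f(0) = 1.

1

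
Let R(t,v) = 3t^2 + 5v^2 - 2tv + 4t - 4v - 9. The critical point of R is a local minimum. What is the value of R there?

-75/7

∂R/∂t = 6t - 2v + 4 = 0 and ∂R/∂v = -2t + 10v - 4 = 0, so (t, v) = (-4/7, 2/7).
The Hessian has R_{tt} = 6, R_{vv} = 10, R_{tv} = -2, giving D = 56 > 0 with R_{tt} > 0, so the point is a local minimum.
R(-4/7, 2/7) = -75/7.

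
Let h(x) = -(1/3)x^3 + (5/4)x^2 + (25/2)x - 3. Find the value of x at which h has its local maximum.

5

Critical points: h'(x) = -x^2 + (5/2)x + 25/2 vanishes at x = -5/2, 5.
Second-derivative test with h''(x) = -2x + 5/2: h''(-5/2) = 15/2 > 0 ⇒ local minimum; h''(5) = -15/2 < 0 ⇒ local maximum.
So the local maximum value is h(5) = 589/12.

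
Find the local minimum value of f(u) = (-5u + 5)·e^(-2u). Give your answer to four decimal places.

-0.1245

By the product rule, f'(u) = (10u - 15)·e^(-2u). Since e^(-2u) > 0, the only critical point is u = 3/2.
f''(3/2) has the same sign as 10 > 0, so this is a local minimum.
f(3/2) = (-5/2)·e^(-3) ≈ -0.1245.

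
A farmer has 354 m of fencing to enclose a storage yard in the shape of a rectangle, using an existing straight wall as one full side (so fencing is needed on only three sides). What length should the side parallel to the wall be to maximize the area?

Let the sides perpendicular to the wall have length x and the parallel side y, so 2x + y = 354 and the area is A = xy = x(354 − 2x).
A'(x) = 354 − 4x = 0 gives x = 177/2, and A''(x) = −4 < 0 confirms a maximum.
Then y = 354 − 2·177/2 = 177 and A = 31329/2.

177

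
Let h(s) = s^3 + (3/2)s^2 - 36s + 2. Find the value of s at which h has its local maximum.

-4

h'(s) = 3s^2 + 3s - 36 = 0 at s = -4, 3.
Second-derivative test with h''(s) = 6s + 3: h''(-4) = -21 < 0 ⇒ local maximum; h''(3) = 21 > 0 ⇒ local minimum.
So the local maximum value is h(-4) = 106.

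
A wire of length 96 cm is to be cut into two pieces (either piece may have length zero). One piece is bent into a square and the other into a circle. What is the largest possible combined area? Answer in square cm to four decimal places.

733.3860

Let x be the length used for the square. Square side x/4; circle radius (96−x)/(2π).
A(x) = (x/4)² + π·((96−x)/(2π))² = x²/16 + (96−x)²/(4π) for 0 ≤ x ≤ 96. A'(x) = x/8 − (96−x)/(2π) = 0 gives x = 4·96/(π+4) ≈ 53.7695.
A'' > 0, so the interior critical point is a minimum; the maximum is at an endpoint. A(0) = 733.3860 and A(96) = 576.0000, so the largest area is 733.3860.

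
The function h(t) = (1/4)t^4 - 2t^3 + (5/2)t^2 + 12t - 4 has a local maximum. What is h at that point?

83/4

h'(t) = t^3 - 6t^2 + 5t + 12. Setting h'(t) = 0 gives t ∈ {-1, 3, 4}.
Since h''(t) = 3t^2 - 12t + 5, we get h''(-1) = 20 > 0 ⇒ local minimum; h''(3) = -4 < 0 ⇒ local maximum; h''(4) = 5 > 0 ⇒ local minimum.
The local maximum is h(3) = 83/4.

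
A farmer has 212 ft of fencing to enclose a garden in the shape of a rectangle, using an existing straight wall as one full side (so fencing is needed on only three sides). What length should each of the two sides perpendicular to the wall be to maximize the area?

53

Let the sides perpendicular to the wall have length x and the parallel side y, so 2x + y = 212 and the area is A = xy = x(212 − 2x).
A'(x) = 212 − 4x = 0 gives x = 53, and A''(x) = −4 < 0 confirms a maximum.
Then y = 212 − 2·53 = 106 and A = 5618.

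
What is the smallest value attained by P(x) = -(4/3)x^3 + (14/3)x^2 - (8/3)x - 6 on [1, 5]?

The derivative is -4x^2 + (28/3)x - 8/3, whose only zero in [1, 5] is x = 2.
Compare values at every candidate in [1, 5]: P(1) = -16/3,  P(2) = -10/3,  P(5) = -208/3.
The minimum over the interval is -208/3, attained at x = 5.

-208/3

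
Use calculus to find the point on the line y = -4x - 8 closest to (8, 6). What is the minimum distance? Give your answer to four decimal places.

11.1566

Minimize D(x)^2 = (x - 8)^2 + (-4x - 14)^2.
d/dx[D^2] = 2(x - 8) + 2·(-4)·(-4x - 14) = 0 ⇒ x = -48/17.
Then y = 56/17 and the distance is √(2116/17) ≈ 11.1566.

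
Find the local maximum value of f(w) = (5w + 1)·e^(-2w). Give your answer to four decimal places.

Differentiating with the product rule gives f'(w) = (-10w + 3)·e^(-2w). Since e^(-2w) > 0, the only critical point is w = 3/10.
f''(3/10) has the same sign as -10 < 0, so this is a local maximum.
f(3/10) = (5/2)·e^(-3/5) ≈ 1.3720.

1.3720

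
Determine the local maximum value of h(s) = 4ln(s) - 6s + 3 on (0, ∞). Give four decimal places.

h'(s) = 4/s − 6 = 0 gives s = 2/3.
h''(s) = -4/s², which is negative for s > 0, so this is a local maximum.
h(2/3) = 4·ln(2/3) - 4 + 3 ≈ -2.6219.

-2.6219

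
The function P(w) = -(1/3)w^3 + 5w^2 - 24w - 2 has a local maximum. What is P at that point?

-38

Critical points: P'(w) = -w^2 + 10w - 24 vanishes at w = 4, 6.
Second-derivative test with P''(w) = -2w + 10: P''(4) = 2 > 0 ⇒ local minimum; P''(6) = -2 < 0 ⇒ local maximum.
The local maximum is P(6) = -38.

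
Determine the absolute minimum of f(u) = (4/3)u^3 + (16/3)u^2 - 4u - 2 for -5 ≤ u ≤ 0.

f'(u) = 4u^2 + (32/3)u - 4, whose only zero in [-5, 0] is u = -3.
Candidates: f(-5) = -46/3, f(-3) = 22, f(0) = -2.
The minimum over the interval is -46/3, attained at u = -5.

-46/3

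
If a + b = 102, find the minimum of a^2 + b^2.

5202

With a + b = 102, a^2 + b^2 = a^2 + (102 − a)^2.
The derivative 2a − 2(102 − a) = 4a − 204 vanishes at a = 51; second derivative 4 > 0, a minimum.
The minimum is 2·(51)^2 = 5202.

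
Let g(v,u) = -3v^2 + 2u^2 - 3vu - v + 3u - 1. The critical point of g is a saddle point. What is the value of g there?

∂g/∂v = -6v - 3u - 1 = 0 and ∂g/∂u = -3v + 4u + 3 = 0, so (v, u) = (5/33, -7/11).
The Hessian has g_{vv} = -6, g_{uu} = 4, g_{vu} = -3, giving D = -33 < 0, so the point is a saddle point.
g(5/33, -7/11) = -67/33.

-67/33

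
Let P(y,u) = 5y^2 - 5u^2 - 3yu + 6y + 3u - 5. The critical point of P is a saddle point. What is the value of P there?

∂P/∂y = 10y - 3u + 6 = 0 and ∂P/∂u = -3y - 10u + 3 = 0, so (y, u) = (-51/109, 48/109).
The Hessian has P_{yy} = 10, P_{uu} = -10, P_{yu} = -3, giving D = -109 < 0, so the point is a saddle point.
P(-51/109, 48/109) = -626/109.

-626/109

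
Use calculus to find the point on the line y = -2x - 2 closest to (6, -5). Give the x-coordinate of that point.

Minimize D(x)^2 = (x - 6)^2 + (-2x + 3)^2.
d/dx[D^2] = 2(x - 6) + 2·(-2)·(-2x + 3) = 0 ⇒ x = 12/5.
Then y = -34/5 and the distance is √(81/5) ≈ 4.0249.

12/5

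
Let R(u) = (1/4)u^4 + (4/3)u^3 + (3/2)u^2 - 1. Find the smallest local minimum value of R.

Critical points: R'(u) = u^3 + 4u^2 + 3u vanishes at u = -3, -1, 0.
Since R''(u) = 3u^2 + 8u + 3, we get R''(-3) = 6 > 0 ⇒ local minimum; R''(-1) = -2 < 0 ⇒ local maximum; R''(0) = 3 > 0 ⇒ local minimum.
Thus R has its smallest local minimum at u = -3, with value -13/4.

-13/4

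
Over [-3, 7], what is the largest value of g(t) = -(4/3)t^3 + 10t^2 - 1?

125

The derivative is -4t^2 + 20t, which vanishes at t = 0 and t = 5.
Evaluating at the critical points and endpoints: g(-3) = 125,  g(0) = -1,  g(5) = 247/3,  g(7) = 95/3.
So the maximum is g(-3) = 125.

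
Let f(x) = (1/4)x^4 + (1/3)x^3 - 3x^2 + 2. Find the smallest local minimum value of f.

Critical points: f'(x) = x^3 + x^2 - 6x vanishes at x = -3, 0, 2.
Since f''(x) = 3x^2 + 2x - 6, we get f''(-3) = 15 > 0 ⇒ local minimum; f''(0) = -6 < 0 ⇒ local maximum; f''(2) = 10 > 0 ⇒ local minimum.
The smallest local minimum is f(-3) = -55/4.

-55/4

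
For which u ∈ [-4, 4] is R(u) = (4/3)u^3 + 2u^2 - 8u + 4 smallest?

The derivative is 4u^2 + 4u - 8, which vanishes at u = -2 and u = 1.
Candidates: R(-4) = -52/3,  R(-2) = 52/3,  R(1) = -2/3,  R(4) = 268/3.
So the minimum is R(-4) = -52/3.

-4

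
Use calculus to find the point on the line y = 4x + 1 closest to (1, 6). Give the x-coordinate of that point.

Minimize D(x)^2 = (x - 1)^2 + (4x - 5)^2.
d/dx[D^2] = 2(x - 1) + 2·4·(4x - 5) = 0 ⇒ x = 21/17.
Then y = 101/17 and the distance is √(1/17) ≈ 0.2425.

21/17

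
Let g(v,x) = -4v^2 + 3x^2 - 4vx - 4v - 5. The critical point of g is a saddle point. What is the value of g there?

∂g/∂v = -8v - 4x - 4 = 0 and ∂g/∂x = -4v + 6x = 0, so (v, x) = (-3/8, -1/4).
The Hessian has g_{vv} = -8, g_{xx} = 6, g_{vx} = -4, giving D = -64 < 0, so the point is a saddle point.
g(-3/8, -1/4) = -17/4.

-17/4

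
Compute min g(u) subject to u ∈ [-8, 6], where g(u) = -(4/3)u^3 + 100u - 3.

-1009/3

g'(u) = -4u^2 + 100, which vanishes at u = -5 and u = 5.
Compare values at every candidate in [-8, 6]: g(-8) = -361/3; g(-5) = -1009/3; g(5) = 991/3; g(6) = 309.
Hence the absolute minimum is -1009/3 at u = -5.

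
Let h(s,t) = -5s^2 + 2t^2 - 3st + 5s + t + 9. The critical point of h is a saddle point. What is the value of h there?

501/49

∂h/∂s = -10s - 3t + 5 = 0 and ∂h/∂t = -3s + 4t + 1 = 0, so (s, t) = (23/49, 5/49).
The Hessian has h_{ss} = -10, h_{tt} = 4, h_{st} = -3, giving D = -49 < 0, so the point is a saddle point.
h(23/49, 5/49) = 501/49.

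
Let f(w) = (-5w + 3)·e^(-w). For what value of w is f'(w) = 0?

Differentiating with the product rule gives f'(w) = (5w - 8)·e^(-w). Since e^(-w) > 0, the only critical point is w = 8/5.
f''(8/5) has the same sign as 5 > 0, so this is a local minimum.
f(8/5) = (-5)·e^(-8/5) ≈ -1.0095.

8/5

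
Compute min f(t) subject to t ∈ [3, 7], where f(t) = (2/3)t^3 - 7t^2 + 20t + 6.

43/3

f'(t) = 2t^2 - 14t + 20, whose only zero in [3, 7] is t = 5.
Evaluating at the critical points and endpoints: f(3) = 21; f(5) = 43/3; f(7) = 95/3.
The minimum over the interval is 43/3, attained at t = 5.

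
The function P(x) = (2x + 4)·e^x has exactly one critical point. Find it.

By the product rule, P'(x) = (2x + 6)·e^x. Since e^x > 0, the only critical point is x = -3.
P''(-3) has the same sign as 2 > 0, so this is a local minimum.
P(-3) = (-2)·e^(-3) ≈ -0.0996.

-3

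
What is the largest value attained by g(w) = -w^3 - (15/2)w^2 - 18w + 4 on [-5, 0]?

The derivative is -3w^2 - 15w - 18, which vanishes at w = -3 and w = -2.
Compare values at every candidate in [-5, 0]: g(-5) = 63/2,  g(-3) = 35/2,  g(-2) = 18,  g(0) = 4.
The maximum over the interval is 63/2, attained at w = -5.

63/2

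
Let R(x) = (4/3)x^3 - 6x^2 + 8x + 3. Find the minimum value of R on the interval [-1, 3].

Differentiating, R'(x) = 4x^2 - 12x + 8; which vanishes at x = 1 and x = 2.
Candidates: R(-1) = -37/3; R(1) = 19/3; R(2) = 17/3; R(3) = 9.
The minimum over the interval is -37/3, attained at x = -1.

-37/3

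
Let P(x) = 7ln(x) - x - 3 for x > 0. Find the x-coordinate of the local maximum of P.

7

P'(x) = 7/x − 1 = 0 gives x = 7.
P''(x) = -7/x², which is negative for x > 0, so this is a local maximum.
P(7) = 7·ln(7) - 7 - 3 ≈ 3.6214.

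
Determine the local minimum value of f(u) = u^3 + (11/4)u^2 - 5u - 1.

-76/27

f'(u) = 3u^2 + (11/2)u - 5 = 0 at u = -5/2, 2/3.
Since f''(u) = 6u + 11/2, we get f''(-5/2) = -19/2 < 0 ⇒ local maximum; f''(2/3) = 19/2 > 0 ⇒ local minimum.
Thus f has its local minimum at u = 2/3, with value -76/27.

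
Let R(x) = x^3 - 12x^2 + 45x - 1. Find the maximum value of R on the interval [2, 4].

53

The derivative is 3x^2 - 24x + 45, whose only zero in [2, 4] is x = 3.
Evaluating at the critical points and endpoints: R(2) = 49, R(3) = 53, R(4) = 51.
Hence the absolute maximum is 53 at x = 3.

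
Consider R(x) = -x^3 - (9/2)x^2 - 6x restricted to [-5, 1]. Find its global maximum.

85/2

R'(x) = -3x^2 - 9x - 6, which vanishes at x = -2 and x = -1.
Evaluating at the critical points and endpoints: R(-5) = 85/2, R(-2) = 2, R(-1) = 5/2, R(1) = -23/2.
The maximum over the interval is 85/2, attained at x = -5.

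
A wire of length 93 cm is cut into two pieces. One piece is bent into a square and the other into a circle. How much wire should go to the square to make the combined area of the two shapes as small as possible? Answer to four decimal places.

52.0892

Let x be the length used for the square. Square side x/4; circle radius (93−x)/(2π).
A(x) = (x/4)² + π·((93−x)/(2π))² = x²/16 + (93−x)²/(4π) for 0 ≤ x ≤ 93. A'(x) = x/8 − (93−x)/(2π) = 0 gives x = 4·93/(π+4) ≈ 52.0892.
A'' = 1/8 + 1/(2π) > 0, so this gives the minimum combined area; x ≈ 52.0892 cm to the square.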